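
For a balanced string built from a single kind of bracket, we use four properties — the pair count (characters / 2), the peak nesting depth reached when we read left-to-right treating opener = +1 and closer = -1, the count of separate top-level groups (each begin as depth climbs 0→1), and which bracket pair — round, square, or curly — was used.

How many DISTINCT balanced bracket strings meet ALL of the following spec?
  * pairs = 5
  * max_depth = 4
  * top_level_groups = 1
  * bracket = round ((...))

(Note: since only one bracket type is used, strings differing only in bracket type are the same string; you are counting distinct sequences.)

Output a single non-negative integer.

Answer: 5

Derivation:
Spec: pairs=5 depth=4 groups=1
Count(depth <= 4) = 13
Count(depth <= 3) = 8
Count(depth == 4) = 13 - 8 = 5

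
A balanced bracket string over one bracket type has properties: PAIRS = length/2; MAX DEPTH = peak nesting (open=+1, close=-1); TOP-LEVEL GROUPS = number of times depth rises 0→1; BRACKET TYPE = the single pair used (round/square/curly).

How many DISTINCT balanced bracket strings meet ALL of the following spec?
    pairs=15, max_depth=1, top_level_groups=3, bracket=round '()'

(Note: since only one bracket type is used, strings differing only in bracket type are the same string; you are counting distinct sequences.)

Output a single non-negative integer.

Answer: 0

Derivation:
Spec: pairs=15 depth=1 groups=3
Count(depth <= 1) = 0
Count(depth <= 0) = 0
Count(depth == 1) = 0 - 0 = 0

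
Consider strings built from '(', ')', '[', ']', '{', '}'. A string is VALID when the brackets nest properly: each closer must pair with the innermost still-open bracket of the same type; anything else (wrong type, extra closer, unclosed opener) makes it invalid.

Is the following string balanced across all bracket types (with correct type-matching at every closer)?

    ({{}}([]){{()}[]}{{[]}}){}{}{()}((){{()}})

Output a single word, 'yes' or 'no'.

pos 0: push '('; stack = (
pos 1: push '{'; stack = ({
pos 2: push '{'; stack = ({{
pos 3: '}' matches '{'; pop; stack = ({
pos 4: '}' matches '{'; pop; stack = (
pos 5: push '('; stack = ((
pos 6: push '['; stack = (([
pos 7: ']' matches '['; pop; stack = ((
pos 8: ')' matches '('; pop; stack = (
pos 9: push '{'; stack = ({
pos 10: push '{'; stack = ({{
pos 11: push '('; stack = ({{(
pos 12: ')' matches '('; pop; stack = ({{
pos 13: '}' matches '{'; pop; stack = ({
pos 14: push '['; stack = ({[
pos 15: ']' matches '['; pop; stack = ({
pos 16: '}' matches '{'; pop; stack = (
pos 17: push '{'; stack = ({
pos 18: push '{'; stack = ({{
pos 19: push '['; stack = ({{[
pos 20: ']' matches '['; pop; stack = ({{
pos 21: '}' matches '{'; pop; stack = ({
pos 22: '}' matches '{'; pop; stack = (
pos 23: ')' matches '('; pop; stack = (empty)
pos 24: push '{'; stack = {
pos 25: '}' matches '{'; pop; stack = (empty)
pos 26: push '{'; stack = {
pos 27: '}' matches '{'; pop; stack = (empty)
pos 28: push '{'; stack = {
pos 29: push '('; stack = {(
pos 30: ')' matches '('; pop; stack = {
pos 31: '}' matches '{'; pop; stack = (empty)
pos 32: push '('; stack = (
pos 33: push '('; stack = ((
pos 34: ')' matches '('; pop; stack = (
pos 35: push '{'; stack = ({
pos 36: push '{'; stack = ({{
pos 37: push '('; stack = ({{(
pos 38: ')' matches '('; pop; stack = ({{
pos 39: '}' matches '{'; pop; stack = ({
pos 40: '}' matches '{'; pop; stack = (
pos 41: ')' matches '('; pop; stack = (empty)
end: stack empty → VALID
Verdict: properly nested → yes

Answer: yes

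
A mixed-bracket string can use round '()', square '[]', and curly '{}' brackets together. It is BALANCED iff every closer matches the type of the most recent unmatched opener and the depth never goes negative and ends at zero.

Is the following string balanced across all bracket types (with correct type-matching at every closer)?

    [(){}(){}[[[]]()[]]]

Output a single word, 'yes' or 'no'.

pos 0: push '['; stack = [
pos 1: push '('; stack = [(
pos 2: ')' matches '('; pop; stack = [
pos 3: push '{'; stack = [{
pos 4: '}' matches '{'; pop; stack = [
pos 5: push '('; stack = [(
pos 6: ')' matches '('; pop; stack = [
pos 7: push '{'; stack = [{
pos 8: '}' matches '{'; pop; stack = [
pos 9: push '['; stack = [[
pos 10: push '['; stack = [[[
pos 11: push '['; stack = [[[[
pos 12: ']' matches '['; pop; stack = [[[
pos 13: ']' matches '['; pop; stack = [[
pos 14: push '('; stack = [[(
pos 15: ')' matches '('; pop; stack = [[
pos 16: push '['; stack = [[[
pos 17: ']' matches '['; pop; stack = [[
pos 18: ']' matches '['; pop; stack = [
pos 19: ']' matches '['; pop; stack = (empty)
end: stack empty → VALID
Verdict: properly nested → yes

Answer: yes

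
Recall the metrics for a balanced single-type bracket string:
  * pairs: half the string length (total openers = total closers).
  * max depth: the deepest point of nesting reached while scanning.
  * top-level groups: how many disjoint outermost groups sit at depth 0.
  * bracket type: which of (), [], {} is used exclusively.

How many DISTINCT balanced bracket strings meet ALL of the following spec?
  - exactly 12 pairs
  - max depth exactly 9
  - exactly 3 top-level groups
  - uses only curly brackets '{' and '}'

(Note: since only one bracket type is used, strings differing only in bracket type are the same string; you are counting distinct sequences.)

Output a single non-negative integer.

Spec: pairs=12 depth=9 groups=3
Count(depth <= 9) = 41987
Count(depth <= 8) = 41936
Count(depth == 9) = 41987 - 41936 = 51

Answer: 51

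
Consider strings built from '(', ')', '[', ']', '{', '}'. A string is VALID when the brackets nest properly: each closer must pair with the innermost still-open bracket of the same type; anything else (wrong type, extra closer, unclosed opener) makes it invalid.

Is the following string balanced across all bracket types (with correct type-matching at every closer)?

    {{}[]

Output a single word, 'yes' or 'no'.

pos 0: push '{'; stack = {
pos 1: push '{'; stack = {{
pos 2: '}' matches '{'; pop; stack = {
pos 3: push '['; stack = {[
pos 4: ']' matches '['; pop; stack = {
end: stack still non-empty ({) → INVALID
Verdict: unclosed openers at end: { → no

Answer: no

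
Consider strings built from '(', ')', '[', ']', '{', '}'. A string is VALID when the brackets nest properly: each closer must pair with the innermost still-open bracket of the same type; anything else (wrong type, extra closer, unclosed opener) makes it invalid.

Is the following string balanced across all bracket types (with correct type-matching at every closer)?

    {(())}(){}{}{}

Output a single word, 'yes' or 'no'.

pos 0: push '{'; stack = {
pos 1: push '('; stack = {(
pos 2: push '('; stack = {((
pos 3: ')' matches '('; pop; stack = {(
pos 4: ')' matches '('; pop; stack = {
pos 5: '}' matches '{'; pop; stack = (empty)
pos 6: push '('; stack = (
pos 7: ')' matches '('; pop; stack = (empty)
pos 8: push '{'; stack = {
pos 9: '}' matches '{'; pop; stack = (empty)
pos 10: push '{'; stack = {
pos 11: '}' matches '{'; pop; stack = (empty)
pos 12: push '{'; stack = {
pos 13: '}' matches '{'; pop; stack = (empty)
end: stack empty → VALID
Verdict: properly nested → yes

Answer: yes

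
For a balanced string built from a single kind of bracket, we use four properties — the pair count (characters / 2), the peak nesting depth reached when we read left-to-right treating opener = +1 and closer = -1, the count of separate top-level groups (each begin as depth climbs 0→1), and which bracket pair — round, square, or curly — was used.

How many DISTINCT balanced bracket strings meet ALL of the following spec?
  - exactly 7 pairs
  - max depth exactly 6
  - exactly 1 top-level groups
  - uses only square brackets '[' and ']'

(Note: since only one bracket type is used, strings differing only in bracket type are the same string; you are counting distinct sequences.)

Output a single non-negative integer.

Spec: pairs=7 depth=6 groups=1
Count(depth <= 6) = 131
Count(depth <= 5) = 122
Count(depth == 6) = 131 - 122 = 9

Answer: 9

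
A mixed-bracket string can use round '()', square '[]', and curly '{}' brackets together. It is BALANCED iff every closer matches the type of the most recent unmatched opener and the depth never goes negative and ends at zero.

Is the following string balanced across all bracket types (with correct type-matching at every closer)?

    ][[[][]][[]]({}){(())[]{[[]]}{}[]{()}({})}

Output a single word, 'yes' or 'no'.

Answer: no

Derivation:
pos 0: saw closer ']' but stack is empty → INVALID
Verdict: unmatched closer ']' at position 0 → no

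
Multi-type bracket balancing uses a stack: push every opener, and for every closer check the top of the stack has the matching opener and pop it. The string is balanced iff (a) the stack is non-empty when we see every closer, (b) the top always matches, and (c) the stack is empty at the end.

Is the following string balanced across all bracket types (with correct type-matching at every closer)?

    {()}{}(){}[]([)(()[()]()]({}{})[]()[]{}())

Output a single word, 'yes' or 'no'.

pos 0: push '{'; stack = {
pos 1: push '('; stack = {(
pos 2: ')' matches '('; pop; stack = {
pos 3: '}' matches '{'; pop; stack = (empty)
pos 4: push '{'; stack = {
pos 5: '}' matches '{'; pop; stack = (empty)
pos 6: push '('; stack = (
pos 7: ')' matches '('; pop; stack = (empty)
pos 8: push '{'; stack = {
pos 9: '}' matches '{'; pop; stack = (empty)
pos 10: push '['; stack = [
pos 11: ']' matches '['; pop; stack = (empty)
pos 12: push '('; stack = (
pos 13: push '['; stack = ([
pos 14: saw closer ')' but top of stack is '[' (expected ']') → INVALID
Verdict: type mismatch at position 14: ')' closes '[' → no

Answer: no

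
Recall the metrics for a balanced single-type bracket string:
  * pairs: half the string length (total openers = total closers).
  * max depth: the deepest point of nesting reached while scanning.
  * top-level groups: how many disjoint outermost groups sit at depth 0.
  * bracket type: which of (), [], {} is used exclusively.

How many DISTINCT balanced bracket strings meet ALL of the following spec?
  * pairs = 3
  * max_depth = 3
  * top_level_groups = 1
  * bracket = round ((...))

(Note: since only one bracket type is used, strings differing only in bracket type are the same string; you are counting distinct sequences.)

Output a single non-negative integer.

Answer: 1

Derivation:
Spec: pairs=3 depth=3 groups=1
Count(depth <= 3) = 2
Count(depth <= 2) = 1
Count(depth == 3) = 2 - 1 = 1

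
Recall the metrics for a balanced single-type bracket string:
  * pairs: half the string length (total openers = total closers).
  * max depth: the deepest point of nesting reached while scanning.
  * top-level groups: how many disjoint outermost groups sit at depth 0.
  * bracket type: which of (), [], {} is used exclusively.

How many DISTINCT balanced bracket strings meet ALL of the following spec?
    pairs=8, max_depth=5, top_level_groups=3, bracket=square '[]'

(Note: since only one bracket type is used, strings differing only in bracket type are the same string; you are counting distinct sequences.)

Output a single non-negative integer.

Spec: pairs=8 depth=5 groups=3
Count(depth <= 5) = 294
Count(depth <= 4) = 267
Count(depth == 5) = 294 - 267 = 27

Answer: 27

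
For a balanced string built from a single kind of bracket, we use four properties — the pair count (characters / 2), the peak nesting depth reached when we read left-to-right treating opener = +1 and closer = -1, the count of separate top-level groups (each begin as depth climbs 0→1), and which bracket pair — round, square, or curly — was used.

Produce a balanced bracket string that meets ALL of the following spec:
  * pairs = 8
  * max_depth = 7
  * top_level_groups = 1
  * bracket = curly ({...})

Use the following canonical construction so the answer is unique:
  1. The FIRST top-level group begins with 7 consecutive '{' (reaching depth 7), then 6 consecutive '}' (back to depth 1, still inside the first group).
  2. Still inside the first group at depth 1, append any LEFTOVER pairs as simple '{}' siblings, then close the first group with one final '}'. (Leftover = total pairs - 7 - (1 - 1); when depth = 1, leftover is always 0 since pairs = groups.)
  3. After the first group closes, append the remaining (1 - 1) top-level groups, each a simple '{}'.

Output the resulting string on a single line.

Spec: pairs=8 depth=7 groups=1
Leftover pairs = 8 - 7 - (1-1) = 1
First group: deep chain of depth 7 + 1 sibling pairs
Remaining 0 groups: simple '{}' each

Answer: {{{{{{{}}}}}}{}}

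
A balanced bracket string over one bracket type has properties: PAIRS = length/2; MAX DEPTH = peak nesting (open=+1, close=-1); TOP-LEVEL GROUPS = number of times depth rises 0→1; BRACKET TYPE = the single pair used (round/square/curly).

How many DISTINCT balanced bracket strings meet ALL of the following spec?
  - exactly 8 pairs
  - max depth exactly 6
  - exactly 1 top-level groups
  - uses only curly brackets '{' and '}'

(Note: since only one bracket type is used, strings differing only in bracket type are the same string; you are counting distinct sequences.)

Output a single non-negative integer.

Answer: 52

Derivation:
Spec: pairs=8 depth=6 groups=1
Count(depth <= 6) = 417
Count(depth <= 5) = 365
Count(depth == 6) = 417 - 365 = 52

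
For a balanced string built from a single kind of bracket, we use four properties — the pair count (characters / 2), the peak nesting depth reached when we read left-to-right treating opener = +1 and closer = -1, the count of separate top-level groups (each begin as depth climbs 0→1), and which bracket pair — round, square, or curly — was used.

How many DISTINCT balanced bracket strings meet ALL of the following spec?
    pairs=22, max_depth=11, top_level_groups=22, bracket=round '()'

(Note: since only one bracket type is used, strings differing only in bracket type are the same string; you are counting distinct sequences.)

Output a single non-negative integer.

Spec: pairs=22 depth=11 groups=22
Count(depth <= 11) = 1
Count(depth <= 10) = 1
Count(depth == 11) = 1 - 1 = 0

Answer: 0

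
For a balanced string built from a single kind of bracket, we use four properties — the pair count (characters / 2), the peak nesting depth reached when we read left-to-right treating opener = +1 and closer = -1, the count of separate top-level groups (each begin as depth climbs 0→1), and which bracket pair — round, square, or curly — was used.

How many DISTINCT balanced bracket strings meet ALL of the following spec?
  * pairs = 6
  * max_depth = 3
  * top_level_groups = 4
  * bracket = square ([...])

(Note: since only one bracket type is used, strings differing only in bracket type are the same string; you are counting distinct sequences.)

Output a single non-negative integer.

Spec: pairs=6 depth=3 groups=4
Count(depth <= 3) = 14
Count(depth <= 2) = 10
Count(depth == 3) = 14 - 10 = 4

Answer: 4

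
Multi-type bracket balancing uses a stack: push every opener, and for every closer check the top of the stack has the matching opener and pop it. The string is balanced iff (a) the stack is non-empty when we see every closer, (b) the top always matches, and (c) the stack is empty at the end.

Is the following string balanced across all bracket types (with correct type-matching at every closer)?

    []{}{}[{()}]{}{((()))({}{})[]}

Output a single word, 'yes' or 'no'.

pos 0: push '['; stack = [
pos 1: ']' matches '['; pop; stack = (empty)
pos 2: push '{'; stack = {
pos 3: '}' matches '{'; pop; stack = (empty)
pos 4: push '{'; stack = {
pos 5: '}' matches '{'; pop; stack = (empty)
pos 6: push '['; stack = [
pos 7: push '{'; stack = [{
pos 8: push '('; stack = [{(
pos 9: ')' matches '('; pop; stack = [{
pos 10: '}' matches '{'; pop; stack = [
pos 11: ']' matches '['; pop; stack = (empty)
pos 12: push '{'; stack = {
pos 13: '}' matches '{'; pop; stack = (empty)
pos 14: push '{'; stack = {
pos 15: push '('; stack = {(
pos 16: push '('; stack = {((
pos 17: push '('; stack = {(((
pos 18: ')' matches '('; pop; stack = {((
pos 19: ')' matches '('; pop; stack = {(
pos 20: ')' matches '('; pop; stack = {
pos 21: push '('; stack = {(
pos 22: push '{'; stack = {({
pos 23: '}' matches '{'; pop; stack = {(
pos 24: push '{'; stack = {({
pos 25: '}' matches '{'; pop; stack = {(
pos 26: ')' matches '('; pop; stack = {
pos 27: push '['; stack = {[
pos 28: ']' matches '['; pop; stack = {
pos 29: '}' matches '{'; pop; stack = (empty)
end: stack empty → VALID
Verdict: properly nested → yes

Answer: yes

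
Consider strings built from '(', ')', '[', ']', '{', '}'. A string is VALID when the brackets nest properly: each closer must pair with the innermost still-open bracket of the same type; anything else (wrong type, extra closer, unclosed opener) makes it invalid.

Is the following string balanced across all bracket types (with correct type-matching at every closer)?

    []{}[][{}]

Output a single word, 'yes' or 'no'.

Answer: yes

Derivation:
pos 0: push '['; stack = [
pos 1: ']' matches '['; pop; stack = (empty)
pos 2: push '{'; stack = {
pos 3: '}' matches '{'; pop; stack = (empty)
pos 4: push '['; stack = [
pos 5: ']' matches '['; pop; stack = (empty)
pos 6: push '['; stack = [
pos 7: push '{'; stack = [{
pos 8: '}' matches '{'; pop; stack = [
pos 9: ']' matches '['; pop; stack = (empty)
end: stack empty → VALID
Verdict: properly nested → yes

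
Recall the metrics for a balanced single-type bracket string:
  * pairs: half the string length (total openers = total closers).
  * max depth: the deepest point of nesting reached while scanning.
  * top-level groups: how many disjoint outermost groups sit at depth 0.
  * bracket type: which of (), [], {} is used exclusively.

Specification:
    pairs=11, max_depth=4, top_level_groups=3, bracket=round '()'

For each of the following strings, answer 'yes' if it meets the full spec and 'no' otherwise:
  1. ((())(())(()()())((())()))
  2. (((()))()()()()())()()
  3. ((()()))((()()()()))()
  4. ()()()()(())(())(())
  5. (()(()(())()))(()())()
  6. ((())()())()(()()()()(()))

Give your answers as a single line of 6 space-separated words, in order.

String 1 '((())(())(()()())((())()))': depth seq [1 2 3 2 1 2 3 2 1 2 3 2 3 2 3 2 1 2 3 4 3 2 3 2 1 0]
  -> pairs=13 depth=4 groups=1 -> no
String 2 '(((()))()()()()())()()': depth seq [1 2 3 4 3 2 1 2 1 2 1 2 1 2 1 2 1 0 1 0 1 0]
  -> pairs=11 depth=4 groups=3 -> yes
String 3 '((()()))((()()()()))()': depth seq [1 2 3 2 3 2 1 0 1 2 3 2 3 2 3 2 3 2 1 0 1 0]
  -> pairs=11 depth=3 groups=3 -> no
String 4 '()()()()(())(())(())': depth seq [1 0 1 0 1 0 1 0 1 2 1 0 1 2 1 0 1 2 1 0]
  -> pairs=10 depth=2 groups=7 -> no
String 5 '(()(()(())()))(()())()': depth seq [1 2 1 2 3 2 3 4 3 2 3 2 1 0 1 2 1 2 1 0 1 0]
  -> pairs=11 depth=4 groups=3 -> yes
String 6 '((())()())()(()()()()(()))': depth seq [1 2 3 2 1 2 1 2 1 0 1 0 1 2 1 2 1 2 1 2 1 2 3 2 1 0]
  -> pairs=13 depth=3 groups=3 -> no

Answer: no yes no no yes no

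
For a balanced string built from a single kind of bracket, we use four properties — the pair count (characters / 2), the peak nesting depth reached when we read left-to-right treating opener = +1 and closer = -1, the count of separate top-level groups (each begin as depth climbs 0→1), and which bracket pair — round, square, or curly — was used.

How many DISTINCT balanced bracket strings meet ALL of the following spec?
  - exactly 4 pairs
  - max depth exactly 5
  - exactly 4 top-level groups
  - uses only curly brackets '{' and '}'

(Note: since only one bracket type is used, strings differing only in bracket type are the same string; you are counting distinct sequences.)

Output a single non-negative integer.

Spec: pairs=4 depth=5 groups=4
Count(depth <= 5) = 1
Count(depth <= 4) = 1
Count(depth == 5) = 1 - 1 = 0

Answer: 0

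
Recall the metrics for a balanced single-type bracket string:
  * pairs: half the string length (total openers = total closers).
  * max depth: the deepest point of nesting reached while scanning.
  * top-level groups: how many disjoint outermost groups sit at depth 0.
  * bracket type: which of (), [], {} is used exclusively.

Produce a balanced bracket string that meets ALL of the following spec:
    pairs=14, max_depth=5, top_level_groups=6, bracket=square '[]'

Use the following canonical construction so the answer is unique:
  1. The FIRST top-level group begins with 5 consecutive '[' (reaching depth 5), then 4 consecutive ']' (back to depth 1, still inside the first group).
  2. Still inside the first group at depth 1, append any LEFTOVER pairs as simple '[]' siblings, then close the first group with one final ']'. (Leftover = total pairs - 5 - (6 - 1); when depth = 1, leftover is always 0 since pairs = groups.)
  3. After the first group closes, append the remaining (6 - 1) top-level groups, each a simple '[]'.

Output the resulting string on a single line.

Answer: [[[[[]]]][][][][]][][][][][]

Derivation:
Spec: pairs=14 depth=5 groups=6
Leftover pairs = 14 - 5 - (6-1) = 4
First group: deep chain of depth 5 + 4 sibling pairs
Remaining 5 groups: simple '[]' each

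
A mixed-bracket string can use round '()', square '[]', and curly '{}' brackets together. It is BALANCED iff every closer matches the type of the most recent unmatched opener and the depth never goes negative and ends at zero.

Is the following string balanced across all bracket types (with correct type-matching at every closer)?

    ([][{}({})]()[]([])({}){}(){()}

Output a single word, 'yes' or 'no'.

pos 0: push '('; stack = (
pos 1: push '['; stack = ([
pos 2: ']' matches '['; pop; stack = (
pos 3: push '['; stack = ([
pos 4: push '{'; stack = ([{
pos 5: '}' matches '{'; pop; stack = ([
pos 6: push '('; stack = ([(
pos 7: push '{'; stack = ([({
pos 8: '}' matches '{'; pop; stack = ([(
pos 9: ')' matches '('; pop; stack = ([
pos 10: ']' matches '['; pop; stack = (
pos 11: push '('; stack = ((
pos 12: ')' matches '('; pop; stack = (
pos 13: push '['; stack = ([
pos 14: ']' matches '['; pop; stack = (
pos 15: push '('; stack = ((
pos 16: push '['; stack = (([
pos 17: ']' matches '['; pop; stack = ((
pos 18: ')' matches '('; pop; stack = (
pos 19: push '('; stack = ((
pos 20: push '{'; stack = (({
pos 21: '}' matches '{'; pop; stack = ((
pos 22: ')' matches '('; pop; stack = (
pos 23: push '{'; stack = ({
pos 24: '}' matches '{'; pop; stack = (
pos 25: push '('; stack = ((
pos 26: ')' matches '('; pop; stack = (
pos 27: push '{'; stack = ({
pos 28: push '('; stack = ({(
pos 29: ')' matches '('; pop; stack = ({
pos 30: '}' matches '{'; pop; stack = (
end: stack still non-empty (() → INVALID
Verdict: unclosed openers at end: ( → no

Answer: no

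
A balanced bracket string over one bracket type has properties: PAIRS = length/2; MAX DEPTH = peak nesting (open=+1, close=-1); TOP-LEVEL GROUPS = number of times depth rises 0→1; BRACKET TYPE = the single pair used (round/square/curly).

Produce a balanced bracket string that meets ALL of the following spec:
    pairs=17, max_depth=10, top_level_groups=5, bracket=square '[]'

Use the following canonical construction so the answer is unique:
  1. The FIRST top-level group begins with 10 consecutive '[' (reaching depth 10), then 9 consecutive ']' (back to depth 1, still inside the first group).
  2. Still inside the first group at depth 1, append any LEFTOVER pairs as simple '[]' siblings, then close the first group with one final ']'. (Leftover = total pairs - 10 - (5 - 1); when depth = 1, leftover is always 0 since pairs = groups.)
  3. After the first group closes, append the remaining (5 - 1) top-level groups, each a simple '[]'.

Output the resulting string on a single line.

Answer: [[[[[[[[[[]]]]]]]]][][][]][][][][]

Derivation:
Spec: pairs=17 depth=10 groups=5
Leftover pairs = 17 - 10 - (5-1) = 3
First group: deep chain of depth 10 + 3 sibling pairs
Remaining 4 groups: simple '[]' each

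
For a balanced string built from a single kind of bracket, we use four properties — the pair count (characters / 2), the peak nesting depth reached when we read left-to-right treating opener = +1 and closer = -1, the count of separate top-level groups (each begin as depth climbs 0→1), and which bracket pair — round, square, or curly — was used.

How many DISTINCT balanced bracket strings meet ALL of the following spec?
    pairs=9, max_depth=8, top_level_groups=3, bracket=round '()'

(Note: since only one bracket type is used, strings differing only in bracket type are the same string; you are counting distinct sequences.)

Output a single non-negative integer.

Spec: pairs=9 depth=8 groups=3
Count(depth <= 8) = 1001
Count(depth <= 7) = 1001
Count(depth == 8) = 1001 - 1001 = 0

Answer: 0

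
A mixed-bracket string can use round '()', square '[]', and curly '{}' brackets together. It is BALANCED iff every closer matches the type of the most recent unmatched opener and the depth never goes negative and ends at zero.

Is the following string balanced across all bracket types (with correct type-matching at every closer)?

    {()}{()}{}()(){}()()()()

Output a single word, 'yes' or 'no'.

Answer: yes

Derivation:
pos 0: push '{'; stack = {
pos 1: push '('; stack = {(
pos 2: ')' matches '('; pop; stack = {
pos 3: '}' matches '{'; pop; stack = (empty)
pos 4: push '{'; stack = {
pos 5: push '('; stack = {(
pos 6: ')' matches '('; pop; stack = {
pos 7: '}' matches '{'; pop; stack = (empty)
pos 8: push '{'; stack = {
pos 9: '}' matches '{'; pop; stack = (empty)
pos 10: push '('; stack = (
pos 11: ')' matches '('; pop; stack = (empty)
pos 12: push '('; stack = (
pos 13: ')' matches '('; pop; stack = (empty)
pos 14: push '{'; stack = {
pos 15: '}' matches '{'; pop; stack = (empty)
pos 16: push '('; stack = (
pos 17: ')' matches '('; pop; stack = (empty)
pos 18: push '('; stack = (
pos 19: ')' matches '('; pop; stack = (empty)
pos 20: push '('; stack = (
pos 21: ')' matches '('; pop; stack = (empty)
pos 22: push '('; stack = (
pos 23: ')' matches '('; pop; stack = (empty)
end: stack empty → VALID
Verdict: properly nested → yes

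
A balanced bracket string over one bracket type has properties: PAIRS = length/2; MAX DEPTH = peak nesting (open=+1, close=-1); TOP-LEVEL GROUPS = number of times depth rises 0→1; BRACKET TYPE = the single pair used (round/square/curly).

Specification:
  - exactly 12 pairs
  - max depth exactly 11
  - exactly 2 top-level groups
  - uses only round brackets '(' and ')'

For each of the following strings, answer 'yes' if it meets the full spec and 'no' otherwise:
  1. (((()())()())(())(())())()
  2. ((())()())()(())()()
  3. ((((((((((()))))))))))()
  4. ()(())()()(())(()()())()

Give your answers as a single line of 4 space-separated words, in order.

Answer: no no yes no

Derivation:
String 1 '(((()())()())(())(())())()': depth seq [1 2 3 4 3 4 3 2 3 2 3 2 1 2 3 2 1 2 3 2 1 2 1 0 1 0]
  -> pairs=13 depth=4 groups=2 -> no
String 2 '((())()())()(())()()': depth seq [1 2 3 2 1 2 1 2 1 0 1 0 1 2 1 0 1 0 1 0]
  -> pairs=10 depth=3 groups=5 -> no
String 3 '((((((((((()))))))))))()': depth seq [1 2 3 4 5 6 7 8 9 10 11 10 9 8 7 6 5 4 3 2 1 0 1 0]
  -> pairs=12 depth=11 groups=2 -> yes
String 4 '()(())()()(())(()()())()': depth seq [1 0 1 2 1 0 1 0 1 0 1 2 1 0 1 2 1 2 1 2 1 0 1 0]
  -> pairs=12 depth=2 groups=7 -> no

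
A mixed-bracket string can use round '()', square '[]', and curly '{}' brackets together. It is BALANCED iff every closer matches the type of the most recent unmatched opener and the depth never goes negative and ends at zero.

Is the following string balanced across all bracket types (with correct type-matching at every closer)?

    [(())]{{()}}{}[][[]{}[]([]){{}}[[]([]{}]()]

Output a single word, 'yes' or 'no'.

Answer: no

Derivation:
pos 0: push '['; stack = [
pos 1: push '('; stack = [(
pos 2: push '('; stack = [((
pos 3: ')' matches '('; pop; stack = [(
pos 4: ')' matches '('; pop; stack = [
pos 5: ']' matches '['; pop; stack = (empty)
pos 6: push '{'; stack = {
pos 7: push '{'; stack = {{
pos 8: push '('; stack = {{(
pos 9: ')' matches '('; pop; stack = {{
pos 10: '}' matches '{'; pop; stack = {
pos 11: '}' matches '{'; pop; stack = (empty)
pos 12: push '{'; stack = {
pos 13: '}' matches '{'; pop; stack = (empty)
pos 14: push '['; stack = [
pos 15: ']' matches '['; pop; stack = (empty)
pos 16: push '['; stack = [
pos 17: push '['; stack = [[
pos 18: ']' matches '['; pop; stack = [
pos 19: push '{'; stack = [{
pos 20: '}' matches '{'; pop; stack = [
pos 21: push '['; stack = [[
pos 22: ']' matches '['; pop; stack = [
pos 23: push '('; stack = [(
pos 24: push '['; stack = [([
pos 25: ']' matches '['; pop; stack = [(
pos 26: ')' matches '('; pop; stack = [
pos 27: push '{'; stack = [{
pos 28: push '{'; stack = [{{
pos 29: '}' matches '{'; pop; stack = [{
pos 30: '}' matches '{'; pop; stack = [
pos 31: push '['; stack = [[
pos 32: push '['; stack = [[[
pos 33: ']' matches '['; pop; stack = [[
pos 34: push '('; stack = [[(
pos 35: push '['; stack = [[([
pos 36: ']' matches '['; pop; stack = [[(
pos 37: push '{'; stack = [[({
pos 38: '}' matches '{'; pop; stack = [[(
pos 39: saw closer ']' but top of stack is '(' (expected ')') → INVALID
Verdict: type mismatch at position 39: ']' closes '(' → no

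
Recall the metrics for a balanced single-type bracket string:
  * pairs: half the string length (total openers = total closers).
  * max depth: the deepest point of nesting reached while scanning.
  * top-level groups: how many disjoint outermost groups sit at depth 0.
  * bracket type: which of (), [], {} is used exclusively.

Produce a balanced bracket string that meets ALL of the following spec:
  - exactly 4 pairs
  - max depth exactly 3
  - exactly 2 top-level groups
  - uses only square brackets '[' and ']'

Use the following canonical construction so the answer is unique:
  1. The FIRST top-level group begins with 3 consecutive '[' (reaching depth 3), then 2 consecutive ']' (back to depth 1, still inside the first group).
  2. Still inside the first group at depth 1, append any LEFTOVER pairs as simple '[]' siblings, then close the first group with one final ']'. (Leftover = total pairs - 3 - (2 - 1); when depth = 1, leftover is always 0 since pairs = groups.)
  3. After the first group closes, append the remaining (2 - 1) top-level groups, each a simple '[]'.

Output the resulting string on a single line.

Spec: pairs=4 depth=3 groups=2
Leftover pairs = 4 - 3 - (2-1) = 0
First group: deep chain of depth 3 + 0 sibling pairs
Remaining 1 groups: simple '[]' each

Answer: [[[]]][]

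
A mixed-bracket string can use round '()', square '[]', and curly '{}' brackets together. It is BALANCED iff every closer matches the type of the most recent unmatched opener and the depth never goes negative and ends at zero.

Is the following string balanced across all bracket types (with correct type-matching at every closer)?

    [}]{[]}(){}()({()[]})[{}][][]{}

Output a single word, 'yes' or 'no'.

pos 0: push '['; stack = [
pos 1: saw closer '}' but top of stack is '[' (expected ']') → INVALID
Verdict: type mismatch at position 1: '}' closes '[' → no

Answer: no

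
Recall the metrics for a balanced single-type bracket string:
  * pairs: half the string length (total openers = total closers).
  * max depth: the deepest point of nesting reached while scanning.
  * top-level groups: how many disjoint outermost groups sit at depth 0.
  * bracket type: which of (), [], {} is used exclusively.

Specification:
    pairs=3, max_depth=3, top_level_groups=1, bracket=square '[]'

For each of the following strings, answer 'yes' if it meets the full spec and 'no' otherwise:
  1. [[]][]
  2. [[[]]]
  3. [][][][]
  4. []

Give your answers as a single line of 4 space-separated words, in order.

Answer: no yes no no

Derivation:
String 1 '[[]][]': depth seq [1 2 1 0 1 0]
  -> pairs=3 depth=2 groups=2 -> no
String 2 '[[[]]]': depth seq [1 2 3 2 1 0]
  -> pairs=3 depth=3 groups=1 -> yes
String 3 '[][][][]': depth seq [1 0 1 0 1 0 1 0]
  -> pairs=4 depth=1 groups=4 -> no
String 4 '[]': depth seq [1 0]
  -> pairs=1 depth=1 groups=1 -> no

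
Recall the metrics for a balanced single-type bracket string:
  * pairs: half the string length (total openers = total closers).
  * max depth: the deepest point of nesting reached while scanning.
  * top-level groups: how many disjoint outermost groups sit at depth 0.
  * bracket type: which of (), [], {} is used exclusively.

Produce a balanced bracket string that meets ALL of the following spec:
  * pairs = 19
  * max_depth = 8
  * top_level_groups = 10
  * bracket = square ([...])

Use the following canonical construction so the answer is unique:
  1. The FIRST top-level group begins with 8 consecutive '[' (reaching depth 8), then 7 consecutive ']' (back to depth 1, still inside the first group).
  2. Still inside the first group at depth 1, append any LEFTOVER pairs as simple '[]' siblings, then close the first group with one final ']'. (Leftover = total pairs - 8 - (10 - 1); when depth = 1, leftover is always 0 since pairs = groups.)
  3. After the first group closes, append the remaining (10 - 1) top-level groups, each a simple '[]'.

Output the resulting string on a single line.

Answer: [[[[[[[[]]]]]]][][]][][][][][][][][][]

Derivation:
Spec: pairs=19 depth=8 groups=10
Leftover pairs = 19 - 8 - (10-1) = 2
First group: deep chain of depth 8 + 2 sibling pairs
Remaining 9 groups: simple '[]' each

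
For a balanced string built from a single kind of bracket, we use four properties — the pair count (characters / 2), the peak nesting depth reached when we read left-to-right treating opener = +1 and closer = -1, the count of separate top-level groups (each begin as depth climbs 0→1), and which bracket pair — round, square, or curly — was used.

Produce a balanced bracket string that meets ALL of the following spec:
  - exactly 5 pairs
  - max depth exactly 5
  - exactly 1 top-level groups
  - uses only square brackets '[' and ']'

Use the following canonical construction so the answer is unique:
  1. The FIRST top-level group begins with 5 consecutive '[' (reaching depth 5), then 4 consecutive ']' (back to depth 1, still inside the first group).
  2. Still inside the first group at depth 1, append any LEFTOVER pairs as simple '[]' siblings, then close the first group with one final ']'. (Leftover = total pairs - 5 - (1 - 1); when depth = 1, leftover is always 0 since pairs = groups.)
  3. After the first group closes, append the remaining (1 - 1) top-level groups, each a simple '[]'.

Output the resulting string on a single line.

Spec: pairs=5 depth=5 groups=1
Leftover pairs = 5 - 5 - (1-1) = 0
First group: deep chain of depth 5 + 0 sibling pairs
Remaining 0 groups: simple '[]' each

Answer: [[[[[]]]]]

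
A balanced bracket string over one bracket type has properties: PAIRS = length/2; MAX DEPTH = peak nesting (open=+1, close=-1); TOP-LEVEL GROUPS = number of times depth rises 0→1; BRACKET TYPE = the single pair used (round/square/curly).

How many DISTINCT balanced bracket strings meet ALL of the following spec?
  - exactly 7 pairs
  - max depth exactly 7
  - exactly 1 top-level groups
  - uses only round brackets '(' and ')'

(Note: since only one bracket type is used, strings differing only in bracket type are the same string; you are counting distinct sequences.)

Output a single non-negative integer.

Spec: pairs=7 depth=7 groups=1
Count(depth <= 7) = 132
Count(depth <= 6) = 131
Count(depth == 7) = 132 - 131 = 1

Answer: 1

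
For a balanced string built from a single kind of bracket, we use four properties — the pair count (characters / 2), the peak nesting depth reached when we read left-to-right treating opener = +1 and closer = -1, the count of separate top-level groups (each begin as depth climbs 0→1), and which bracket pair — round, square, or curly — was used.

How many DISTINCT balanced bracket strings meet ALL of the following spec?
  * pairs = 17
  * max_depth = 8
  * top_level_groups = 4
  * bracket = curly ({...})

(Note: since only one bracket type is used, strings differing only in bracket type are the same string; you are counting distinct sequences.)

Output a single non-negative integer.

Spec: pairs=17 depth=8 groups=4
Count(depth <= 8) = 15668352
Count(depth <= 7) = 14922936
Count(depth == 8) = 15668352 - 14922936 = 745416

Answer: 745416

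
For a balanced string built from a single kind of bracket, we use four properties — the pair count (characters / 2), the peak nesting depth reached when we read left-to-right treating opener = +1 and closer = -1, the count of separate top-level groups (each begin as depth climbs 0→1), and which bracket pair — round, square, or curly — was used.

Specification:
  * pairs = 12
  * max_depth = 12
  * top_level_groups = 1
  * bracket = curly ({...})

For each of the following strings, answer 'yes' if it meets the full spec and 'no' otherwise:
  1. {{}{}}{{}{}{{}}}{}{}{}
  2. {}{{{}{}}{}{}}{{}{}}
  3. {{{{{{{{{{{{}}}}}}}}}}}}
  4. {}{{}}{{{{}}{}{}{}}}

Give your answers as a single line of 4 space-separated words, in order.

String 1 '{{}{}}{{}{}{{}}}{}{}{}': depth seq [1 2 1 2 1 0 1 2 1 2 1 2 3 2 1 0 1 0 1 0 1 0]
  -> pairs=11 depth=3 groups=5 -> no
String 2 '{}{{{}{}}{}{}}{{}{}}': depth seq [1 0 1 2 3 2 3 2 1 2 1 2 1 0 1 2 1 2 1 0]
  -> pairs=10 depth=3 groups=3 -> no
String 3 '{{{{{{{{{{{{}}}}}}}}}}}}': depth seq [1 2 3 4 5 6 7 8 9 10 11 12 11 10 9 8 7 6 5 4 3 2 1 0]
  -> pairs=12 depth=12 groups=1 -> yes
String 4 '{}{{}}{{{{}}{}{}{}}}': depth seq [1 0 1 2 1 0 1 2 3 4 3 2 3 2 3 2 3 2 1 0]
  -> pairs=10 depth=4 groups=3 -> no

Answer: no no yes no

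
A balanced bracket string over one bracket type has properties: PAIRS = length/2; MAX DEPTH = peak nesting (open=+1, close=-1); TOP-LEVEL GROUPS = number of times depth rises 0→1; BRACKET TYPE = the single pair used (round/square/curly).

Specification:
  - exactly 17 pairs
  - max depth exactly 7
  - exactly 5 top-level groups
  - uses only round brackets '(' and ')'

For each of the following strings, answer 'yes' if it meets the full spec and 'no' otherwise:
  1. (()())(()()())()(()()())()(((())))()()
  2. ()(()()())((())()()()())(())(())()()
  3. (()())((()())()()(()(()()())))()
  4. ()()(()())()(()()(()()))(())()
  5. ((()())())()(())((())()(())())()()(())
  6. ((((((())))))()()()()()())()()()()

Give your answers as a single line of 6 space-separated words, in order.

String 1 '(()())(()()())()(()()())()(((())))()()': depth seq [1 2 1 2 1 0 1 2 1 2 1 2 1 0 1 0 1 2 1 2 1 2 1 0 1 0 1 2 3 4 3 2 1 0 1 0 1 0]
  -> pairs=19 depth=4 groups=8 -> no
String 2 '()(()()())((())()()()())(())(())()()': depth seq [1 0 1 2 1 2 1 2 1 0 1 2 3 2 1 2 1 2 1 2 1 2 1 0 1 2 1 0 1 2 1 0 1 0 1 0]
  -> pairs=18 depth=3 groups=7 -> no
String 3 '(()())((()())()()(()(()()())))()': depth seq [1 2 1 2 1 0 1 2 3 2 3 2 1 2 1 2 1 2 3 2 3 4 3 4 3 4 3 2 1 0 1 0]
  -> pairs=16 depth=4 groups=3 -> no
String 4 '()()(()())()(()()(()()))(())()': depth seq [1 0 1 0 1 2 1 2 1 0 1 0 1 2 1 2 1 2 3 2 3 2 1 0 1 2 1 0 1 0]
  -> pairs=15 depth=3 groups=7 -> no
String 5 '((()())())()(())((())()(())())()()(())': depth seq [1 2 3 2 3 2 1 2 1 0 1 0 1 2 1 0 1 2 3 2 1 2 1 2 3 2 1 2 1 0 1 0 1 0 1 2 1 0]
  -> pairs=19 depth=3 groups=7 -> no
String 6 '((((((())))))()()()()()())()()()()': depth seq [1 2 3 4 5 6 7 6 5 4 3 2 1 2 1 2 1 2 1 2 1 2 1 2 1 0 1 0 1 0 1 0 1 0]
  -> pairs=17 depth=7 groups=5 -> yes

Answer: no no no no no yes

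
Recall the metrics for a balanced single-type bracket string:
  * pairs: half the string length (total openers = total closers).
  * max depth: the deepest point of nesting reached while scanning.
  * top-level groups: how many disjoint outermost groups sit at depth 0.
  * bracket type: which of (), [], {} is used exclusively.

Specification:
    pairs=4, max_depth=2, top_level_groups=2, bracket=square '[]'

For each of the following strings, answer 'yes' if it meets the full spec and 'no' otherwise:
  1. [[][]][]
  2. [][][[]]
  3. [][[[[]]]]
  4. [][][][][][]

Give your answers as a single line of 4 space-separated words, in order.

String 1 '[[][]][]': depth seq [1 2 1 2 1 0 1 0]
  -> pairs=4 depth=2 groups=2 -> yes
String 2 '[][][[]]': depth seq [1 0 1 0 1 2 1 0]
  -> pairs=4 depth=2 groups=3 -> no
String 3 '[][[[[]]]]': depth seq [1 0 1 2 3 4 3 2 1 0]
  -> pairs=5 depth=4 groups=2 -> no
String 4 '[][][][][][]': depth seq [1 0 1 0 1 0 1 0 1 0 1 0]
  -> pairs=6 depth=1 groups=6 -> no

Answer: yes no no no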